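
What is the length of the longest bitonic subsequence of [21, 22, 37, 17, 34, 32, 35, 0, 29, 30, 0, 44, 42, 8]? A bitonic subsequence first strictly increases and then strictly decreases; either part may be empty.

7

One longest bitonic subsequence is 21, 22, 37, 34, 32, 30, 8 (positions 1,2,3,5,6,10,14): it rises to 37 then falls. Length 7 is optimal.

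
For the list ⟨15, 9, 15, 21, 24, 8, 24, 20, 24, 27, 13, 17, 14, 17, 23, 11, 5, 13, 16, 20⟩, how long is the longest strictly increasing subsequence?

Let dp[i] be the longest increasing subsequence ending at position i. Then dp = [1, 1, 2, 3, 4, 1, 4, 3, 4, 5, 2, 3, 3, 4, 5, 2, 1, 3, 4, 5].
The maximum is 5; one witness is 9, 15, 21, 24, 27 at positions 2,3,4,5,10.

5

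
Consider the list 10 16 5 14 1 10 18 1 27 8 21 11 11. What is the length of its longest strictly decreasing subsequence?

4

Scanning left to right, the best length ending at each element is: 10→1, 16→1, 5→2, 14→2, 1→3, 10→3, 18→1, 1→4, 27→1, 8→4, 21→2, 11→3, 11→3.
So the longest decreasing subsequence has length 4, e.g. 16, 14, 10, 1.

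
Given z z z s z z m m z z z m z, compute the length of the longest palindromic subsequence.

Using dp[i][j] = 2 + dp[i+1][j−1] if the ends match, else max(dp[i+1][j], dp[i][j−1]):
dp[1][13] = 10. A witness is zzzzmmzzzz at positions 1,3,5,6,7,8,9,10,11,13.

10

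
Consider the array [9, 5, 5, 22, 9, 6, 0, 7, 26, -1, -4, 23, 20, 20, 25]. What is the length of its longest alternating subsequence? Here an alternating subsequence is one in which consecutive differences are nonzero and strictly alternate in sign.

Track the best alternating length ending on an up-step vs a down-step at each position: up/down = 1/1, 1/2, 1/2, 3/1, 3/4, 3/4, 1/4, 5/4, 5/1, 1/6, 1/6, 7/6, 7/8, 7/8, 9/6.
The maximum over both is 9; one such subsequence is 9, 5, 22, 6, 7, -1, 23, 20, 25.

9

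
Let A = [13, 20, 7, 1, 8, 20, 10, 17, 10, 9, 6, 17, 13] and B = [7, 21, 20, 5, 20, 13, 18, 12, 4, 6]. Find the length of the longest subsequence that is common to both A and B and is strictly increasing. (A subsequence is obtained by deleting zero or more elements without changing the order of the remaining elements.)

For each value that appears in both, track the longest common increasing run ending there.
The best achievable length is 2; one witness is 7, 20 (A-positions 3,6, B-positions 1,3).

2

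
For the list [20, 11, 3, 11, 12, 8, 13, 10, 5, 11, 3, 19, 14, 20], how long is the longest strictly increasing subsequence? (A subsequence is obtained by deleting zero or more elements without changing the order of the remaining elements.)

Let dp[i] be the longest increasing subsequence ending at position i. Then dp = [1, 1, 1, 2, 3, 2, 4, 3, 2, 4, 1, 5, 5, 6].
The maximum is 6; one witness is 3, 11, 12, 13, 19, 20 at positions 3,4,5,7,12,14.

6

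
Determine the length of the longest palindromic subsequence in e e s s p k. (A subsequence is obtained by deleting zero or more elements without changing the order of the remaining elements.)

Using dp[i][j] = 2 + dp[i+1][j−1] if the ends match, else max(dp[i+1][j], dp[i][j−1]):
dp[1][6] = 2. A witness is ss at positions 3,4.

2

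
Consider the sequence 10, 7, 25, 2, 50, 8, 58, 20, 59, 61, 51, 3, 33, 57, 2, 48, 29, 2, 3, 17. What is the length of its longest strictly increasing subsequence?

6

Let dp[i] be the longest increasing subsequence ending at position i. Then dp = [1, 1, 2, 1, 3, 2, 4, 3, 5, 6, 4, 2, 4, 5, 1, 5, 4, 1, 2, 3].
The maximum is 6; one witness is 10, 25, 50, 58, 59, 61 at positions 1,3,5,7,9,10.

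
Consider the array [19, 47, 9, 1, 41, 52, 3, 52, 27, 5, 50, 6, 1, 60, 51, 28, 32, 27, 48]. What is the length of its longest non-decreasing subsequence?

7

One longest non-decreasing subsequence is 1, 3, 5, 6, 28, 32, 48 (positions 4,7,10,12,16,17,19), of length 7; no longer one exists.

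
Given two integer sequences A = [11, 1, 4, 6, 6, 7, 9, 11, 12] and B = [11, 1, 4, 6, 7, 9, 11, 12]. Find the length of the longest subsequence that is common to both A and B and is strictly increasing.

For each value that appears in both, track the longest common increasing run ending there.
The best achievable length is 7; one witness is 1, 4, 6, 7, 9, 11, 12 (A-positions 2,3,4,6,7,8,9, B-positions 2,3,4,5,6,7,8).

7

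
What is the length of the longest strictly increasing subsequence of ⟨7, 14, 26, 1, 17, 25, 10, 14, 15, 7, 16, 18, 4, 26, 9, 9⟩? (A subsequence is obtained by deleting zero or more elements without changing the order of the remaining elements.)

7

One longest increasing subsequence is 7, 10, 14, 15, 16, 18, 26 (positions 1,7,8,9,11,12,14), of length 7; no longer one exists.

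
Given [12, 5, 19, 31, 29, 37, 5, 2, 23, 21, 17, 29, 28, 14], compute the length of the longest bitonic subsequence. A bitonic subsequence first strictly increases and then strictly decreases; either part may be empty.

8

One longest bitonic subsequence is 12, 19, 31, 29, 23, 21, 17, 14 (positions 1,3,4,5,9,10,11,14): it rises to 31 then falls. Length 8 is optimal.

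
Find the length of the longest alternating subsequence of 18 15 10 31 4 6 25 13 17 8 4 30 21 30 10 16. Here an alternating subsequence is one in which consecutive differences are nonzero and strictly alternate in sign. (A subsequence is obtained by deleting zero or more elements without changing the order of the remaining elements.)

Track the best alternating length ending on an up-step vs a down-step at each position: up/down = 1/1, 1/2, 1/2, 3/1, 1/4, 5/4, 5/4, 5/6, 7/6, 5/8, 1/8, 9/4, 9/10, 11/4, 9/12, 13/12.
The maximum over both is 13; one such subsequence is 18, 15, 31, 4, 25, 13, 17, 8, 30, 21, 30, 10, 16.

13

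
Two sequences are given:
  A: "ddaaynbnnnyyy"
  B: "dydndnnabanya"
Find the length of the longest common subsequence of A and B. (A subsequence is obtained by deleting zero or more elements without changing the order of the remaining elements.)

7

A longest common subsequence is ddnnnny (length 7); the LCS DP confirms no longer common subsequence exists.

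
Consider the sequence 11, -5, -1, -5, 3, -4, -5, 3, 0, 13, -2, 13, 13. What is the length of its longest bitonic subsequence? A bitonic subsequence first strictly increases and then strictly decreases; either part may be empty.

5

Let inc[i] be the LIS ending at i and dec[i] the longest strictly decreasing subsequence starting at i. inc = [1, 1, 2, 1, 3, 2, 1, 3, 3, 4, 3, 4, 4], dec = [4, 1, 3, 1, 3, 2, 1, 3, 2, 2, 1, 1, 1].
max_i inc[i]+dec[i]−1 = 5, with one witness -5, -1, 3, 0, -2.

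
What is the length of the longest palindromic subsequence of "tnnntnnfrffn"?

7

One longest palindromic subsequence is nnntnnn (positions 2,3,4,5,6,7,12); it reads the same forward and backward, and the interval DP gives dp[1][12] = 7.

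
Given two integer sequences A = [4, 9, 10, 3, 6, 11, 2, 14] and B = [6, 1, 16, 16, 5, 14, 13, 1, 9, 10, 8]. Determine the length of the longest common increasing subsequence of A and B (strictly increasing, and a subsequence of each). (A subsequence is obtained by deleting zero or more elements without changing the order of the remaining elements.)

For each value that appears in both, track the longest common increasing run ending there.
The best achievable length is 2; one witness is 6, 14 (A-positions 5,8, B-positions 1,6).

2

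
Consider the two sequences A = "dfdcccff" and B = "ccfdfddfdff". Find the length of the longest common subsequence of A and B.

A longest common subsequence is dfdff (length 5); the LCS DP confirms no longer common subsequence exists.

5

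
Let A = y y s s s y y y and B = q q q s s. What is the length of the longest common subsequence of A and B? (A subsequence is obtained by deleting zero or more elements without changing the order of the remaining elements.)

2

Backtracking the LCS table gives one alignment: s (A4,B4) → s (A5,B5).
So the longest common subsequence has length 2.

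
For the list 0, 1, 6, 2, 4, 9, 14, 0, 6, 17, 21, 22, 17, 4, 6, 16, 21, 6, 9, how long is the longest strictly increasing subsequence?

9

Let dp[i] be the longest increasing subsequence ending at position i. Then dp = [1, 2, 3, 3, 4, 5, 6, 1, 5, 7, 8, 9, 7, 4, 5, 7, 8, 5, 6].
The maximum is 9; one witness is 0, 1, 2, 4, 9, 14, 17, 21, 22 at positions 1,2,4,5,6,7,10,11,12.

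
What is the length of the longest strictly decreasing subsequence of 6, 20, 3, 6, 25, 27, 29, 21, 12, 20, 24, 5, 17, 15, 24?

5

Scanning left to right, the best length ending at each element is: 6→1, 20→1, 3→2, 6→2, 25→1, 27→1, 29→1, 21→2, 12→3, 20→3, 24→2, 5→4, 17→4, 15→5, 24→2.
So the longest decreasing subsequence has length 5, e.g. 25, 21, 20, 17, 15.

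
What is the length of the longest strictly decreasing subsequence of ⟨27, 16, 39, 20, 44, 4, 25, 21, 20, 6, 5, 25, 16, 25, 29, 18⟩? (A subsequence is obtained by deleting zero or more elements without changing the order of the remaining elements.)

Scanning left to right, the best length ending at each element is: 27→1, 16→2, 39→1, 20→2, 44→1, 4→3, 25→2, 21→3, 20→4, 6→5, 5→6, 25→2, 16→5, 25→2, 29→2, 18→5.
So the longest decreasing subsequence has length 6, e.g. 27, 25, 21, 20, 6, 5.

6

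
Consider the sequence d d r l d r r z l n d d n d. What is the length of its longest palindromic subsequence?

8

Using dp[i][j] = 2 + dp[i+1][j−1] if the ends match, else max(dp[i+1][j], dp[i][j−1]):
dp[1][14] = 8. A witness is dddrrddd at positions 1,2,5,6,7,11,12,14.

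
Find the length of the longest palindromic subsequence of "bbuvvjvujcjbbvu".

9

Using dp[i][j] = 2 + dp[i+1][j−1] if the ends match, else max(dp[i+1][j], dp[i][j−1]):
dp[1][15] = 9. A witness is bbuvjvubb at positions 1,2,3,4,6,7,8,12,13.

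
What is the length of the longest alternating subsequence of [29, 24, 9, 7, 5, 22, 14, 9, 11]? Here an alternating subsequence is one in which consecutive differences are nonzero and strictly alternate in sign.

5

Track the best alternating length ending on an up-step vs a down-step at each position: up/down = 1/1, 1/2, 1/2, 1/2, 1/2, 3/2, 3/4, 3/4, 5/4.
The maximum over both is 5; one such subsequence is 29, 9, 22, 9, 11.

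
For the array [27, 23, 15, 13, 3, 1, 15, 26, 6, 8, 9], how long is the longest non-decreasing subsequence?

4

One longest non-decreasing subsequence is 3, 6, 8, 9 (positions 5,9,10,11), of length 4; no longer one exists.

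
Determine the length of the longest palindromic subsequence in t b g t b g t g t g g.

7

One longest palindromic subsequence is ggtgtgg (positions 3,6,7,8,9,10,11); it reads the same forward and backward, and the interval DP gives dp[1][11] = 7.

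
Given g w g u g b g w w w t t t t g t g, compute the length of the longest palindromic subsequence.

Using dp[i][j] = 2 + dp[i+1][j−1] if the ends match, else max(dp[i+1][j], dp[i][j−1]):
dp[1][17] = 8. A witness is ggttttgg at positions 1,7,11,12,13,14,15,17.

8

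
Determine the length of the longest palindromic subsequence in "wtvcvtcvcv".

7

Using dp[i][j] = 2 + dp[i+1][j−1] if the ends match, else max(dp[i+1][j], dp[i][j−1]):
dp[1][10] = 7. A witness is vcvcvcv at positions 3,4,5,7,8,9,10.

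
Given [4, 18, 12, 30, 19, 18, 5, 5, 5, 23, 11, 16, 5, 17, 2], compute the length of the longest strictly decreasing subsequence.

Let dp[i] be the longest decreasing subsequence ending at position i. Then dp = [1, 1, 2, 1, 2, 3, 4, 4, 4, 2, 4, 4, 5, 4, 6].
The maximum is 6; one witness is 30, 19, 18, 11, 5, 2 at positions 4,5,6,11,13,15.

6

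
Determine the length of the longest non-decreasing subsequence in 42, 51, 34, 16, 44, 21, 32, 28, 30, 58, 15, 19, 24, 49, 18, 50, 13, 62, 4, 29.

One longest non-decreasing subsequence is 16, 21, 28, 30, 49, 50, 62 (positions 4,6,8,9,14,16,18), of length 7; no longer one exists.

7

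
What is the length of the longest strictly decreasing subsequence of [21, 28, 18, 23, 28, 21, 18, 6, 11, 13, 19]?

5

One longest decreasing subsequence is 28, 23, 21, 18, 6 (positions 2,4,6,7,8), of length 5; no longer one exists.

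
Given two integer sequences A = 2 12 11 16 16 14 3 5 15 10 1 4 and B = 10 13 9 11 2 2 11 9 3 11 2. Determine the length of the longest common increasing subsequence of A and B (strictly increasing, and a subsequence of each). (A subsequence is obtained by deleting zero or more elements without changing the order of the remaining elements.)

For each value that appears in both, track the longest common increasing run ending there.
The best achievable length is 2; one witness is 2, 11 (A-positions 1,3, B-positions 5,7).

2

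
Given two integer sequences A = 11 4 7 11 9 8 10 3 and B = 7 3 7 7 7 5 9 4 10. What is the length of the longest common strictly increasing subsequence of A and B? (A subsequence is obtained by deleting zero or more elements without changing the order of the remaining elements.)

3

A longest common strictly increasing subsequence is 7, 9, 10 (length 3); it appears in order in both A and B, and no longer such subsequence exists.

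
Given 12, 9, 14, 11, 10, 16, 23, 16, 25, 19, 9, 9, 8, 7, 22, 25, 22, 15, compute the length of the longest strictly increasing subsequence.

6

One longest increasing subsequence is 12, 14, 16, 19, 22, 25 (positions 1,3,6,10,15,16), of length 6; no longer one exists.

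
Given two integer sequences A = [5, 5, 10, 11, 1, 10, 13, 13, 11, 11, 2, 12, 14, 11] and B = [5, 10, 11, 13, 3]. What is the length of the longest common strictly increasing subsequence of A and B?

4

A longest common strictly increasing subsequence is 5, 10, 11, 13 (length 4); it appears in order in both A and B, and no longer such subsequence exists.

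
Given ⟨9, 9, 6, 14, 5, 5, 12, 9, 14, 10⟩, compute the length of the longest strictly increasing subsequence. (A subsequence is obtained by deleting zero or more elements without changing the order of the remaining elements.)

One longest increasing subsequence is 9, 12, 14 (positions 1,7,9), of length 3; no longer one exists.

3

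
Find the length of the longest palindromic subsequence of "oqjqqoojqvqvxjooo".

One longest palindromic subsequence is ooojvqvjooo (positions 1,6,7,8,10,11,12,14,15,16,17); it reads the same forward and backward, and the interval DP gives dp[1][17] = 11.

11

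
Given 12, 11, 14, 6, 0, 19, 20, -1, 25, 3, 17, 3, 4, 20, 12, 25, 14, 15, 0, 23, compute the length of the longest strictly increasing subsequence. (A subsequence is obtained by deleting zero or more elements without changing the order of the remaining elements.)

Let dp[i] be the longest increasing subsequence ending at position i. Then dp = [1, 1, 2, 1, 1, 3, 4, 1, 5, 2, 3, 2, 3, 4, 4, 5, 5, 6, 2, 7].
The maximum is 7; one witness is 0, 3, 4, 12, 14, 15, 23 at positions 5,10,13,15,17,18,20.

7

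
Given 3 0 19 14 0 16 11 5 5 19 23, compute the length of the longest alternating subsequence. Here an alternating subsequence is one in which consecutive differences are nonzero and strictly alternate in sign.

Track the best alternating length ending on an up-step vs a down-step at each position: up/down = 1/1, 1/2, 3/1, 3/4, 1/4, 5/4, 5/6, 5/6, 5/6, 7/1, 7/1.
The maximum over both is 7; one such subsequence is 3, 0, 19, 14, 16, 11, 19.

7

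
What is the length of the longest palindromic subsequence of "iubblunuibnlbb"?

9

One longest palindromic subsequence is bblnbnlbb (positions 3,4,5,7,10,11,12,13,14); it reads the same forward and backward, and the interval DP gives dp[1][14] = 9.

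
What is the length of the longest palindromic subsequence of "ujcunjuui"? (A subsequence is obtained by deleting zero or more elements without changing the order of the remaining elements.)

5

One longest palindromic subsequence is uujuu (positions 1,4,6,7,8); it reads the same forward and backward, and the interval DP gives dp[1][9] = 5.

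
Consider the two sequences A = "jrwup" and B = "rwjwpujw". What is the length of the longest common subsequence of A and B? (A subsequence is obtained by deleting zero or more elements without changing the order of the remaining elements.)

3

A longest common subsequence is jwu (length 3); the LCS DP confirms no longer common subsequence exists.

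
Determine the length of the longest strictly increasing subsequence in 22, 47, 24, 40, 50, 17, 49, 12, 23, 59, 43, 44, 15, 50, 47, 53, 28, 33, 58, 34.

8

Let dp[i] be the longest increasing subsequence ending at position i. Then dp = [1, 2, 2, 3, 4, 1, 4, 1, 2, 5, 4, 5, 2, 6, 6, 7, 3, 4, 8, 5].
The maximum is 8; one witness is 22, 24, 40, 43, 44, 50, 53, 58 at positions 1,3,4,11,12,14,16,19.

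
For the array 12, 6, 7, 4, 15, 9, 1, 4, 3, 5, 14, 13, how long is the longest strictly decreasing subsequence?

4

One longest decreasing subsequence is 12, 6, 4, 1 (positions 1,2,4,7), of length 4; no longer one exists.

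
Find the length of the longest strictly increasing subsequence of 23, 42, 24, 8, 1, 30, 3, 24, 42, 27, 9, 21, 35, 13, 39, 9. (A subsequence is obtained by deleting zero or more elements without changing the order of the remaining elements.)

Scanning left to right, the best length ending at each element is: 23→1, 42→2, 24→2, 8→1, 1→1, 30→3, 3→2, 24→3, 42→4, 27→4, 9→3, 21→4, 35→5, 13→4, 39→6, 9→3.
So the longest increasing subsequence has length 6, e.g. 1, 3, 24, 27, 35, 39.

6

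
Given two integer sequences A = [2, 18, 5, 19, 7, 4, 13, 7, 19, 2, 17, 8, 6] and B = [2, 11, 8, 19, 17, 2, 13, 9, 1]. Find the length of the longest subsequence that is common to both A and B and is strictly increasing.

For each value that appears in both, track the longest common increasing run ending there.
The best achievable length is 2; one witness is 2, 8 (A-positions 1,12, B-positions 1,3).

2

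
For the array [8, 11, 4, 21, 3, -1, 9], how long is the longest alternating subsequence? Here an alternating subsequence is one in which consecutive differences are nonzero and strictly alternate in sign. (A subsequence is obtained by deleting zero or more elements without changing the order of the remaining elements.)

Track the best alternating length ending on an up-step vs a down-step at each position: up/down = 1/1, 2/1, 1/3, 4/1, 1/5, 1/5, 6/5.
The maximum over both is 6; one such subsequence is 8, 11, 4, 21, 3, 9.

6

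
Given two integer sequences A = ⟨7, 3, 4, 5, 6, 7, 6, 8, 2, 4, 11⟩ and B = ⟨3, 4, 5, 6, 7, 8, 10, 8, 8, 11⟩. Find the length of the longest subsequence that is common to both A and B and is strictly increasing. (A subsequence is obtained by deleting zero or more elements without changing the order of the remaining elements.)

For each value that appears in both, track the longest common increasing run ending there.
The best achievable length is 7; one witness is 3, 4, 5, 6, 7, 8, 11 (A-positions 2,3,4,5,6,8,11, B-positions 1,2,3,4,5,6,10).

7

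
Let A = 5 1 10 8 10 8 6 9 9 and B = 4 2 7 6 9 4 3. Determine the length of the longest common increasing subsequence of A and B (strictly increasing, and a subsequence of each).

2

For each value that appears in both, track the longest common increasing run ending there.
The best achievable length is 2; one witness is 6, 9 (A-positions 7,8, B-positions 4,5).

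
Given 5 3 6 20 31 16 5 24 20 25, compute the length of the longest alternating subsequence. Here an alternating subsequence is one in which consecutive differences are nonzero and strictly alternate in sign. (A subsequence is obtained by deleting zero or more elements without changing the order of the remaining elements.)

7

A longest alternating subsequence is 5, 3, 20, 16, 24, 20, 25 (positions 1,2,4,6,8,9,10); its 6 consecutive differences strictly alternate in sign, and length 7 is optimal.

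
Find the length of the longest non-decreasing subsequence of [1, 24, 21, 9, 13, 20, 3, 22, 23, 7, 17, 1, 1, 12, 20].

Let dp[i] be the longest non-decreasing subsequence ending at position i. Then dp = [1, 2, 2, 2, 3, 4, 2, 5, 6, 3, 4, 2, 3, 4, 5].
The maximum is 6; one witness is 1, 9, 13, 20, 22, 23 at positions 1,4,5,6,8,9.

6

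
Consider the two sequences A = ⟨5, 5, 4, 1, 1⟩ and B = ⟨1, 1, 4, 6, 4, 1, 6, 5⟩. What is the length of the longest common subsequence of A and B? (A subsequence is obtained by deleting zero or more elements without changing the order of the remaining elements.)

A longest common subsequence is 4, 1 (length 2); the LCS DP confirms no longer common subsequence exists.

2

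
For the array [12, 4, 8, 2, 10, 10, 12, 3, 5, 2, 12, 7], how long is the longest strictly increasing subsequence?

4

Let dp[i] be the longest increasing subsequence ending at position i. Then dp = [1, 1, 2, 1, 3, 3, 4, 2, 3, 1, 4, 4].
The maximum is 4; one witness is 4, 8, 10, 12 at positions 2,3,5,7.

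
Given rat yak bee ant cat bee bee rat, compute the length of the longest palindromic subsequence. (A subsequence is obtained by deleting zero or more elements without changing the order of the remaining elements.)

One longest palindromic subsequence is rat bee bee bee rat (positions 1,3,6,7,8); it reads the same forward and backward, and the interval DP gives dp[1][8] = 5.

5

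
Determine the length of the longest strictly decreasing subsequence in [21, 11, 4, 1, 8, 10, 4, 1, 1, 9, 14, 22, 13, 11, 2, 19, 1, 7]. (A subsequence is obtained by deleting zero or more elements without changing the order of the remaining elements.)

One longest decreasing subsequence is 21, 11, 8, 4, 2, 1 (positions 1,2,5,7,15,17), of length 6; no longer one exists.

6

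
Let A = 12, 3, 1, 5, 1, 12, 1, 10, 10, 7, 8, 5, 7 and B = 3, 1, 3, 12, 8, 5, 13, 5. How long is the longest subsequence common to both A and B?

Backtracking the LCS table gives one alignment: 3 (A2,B1) → 1 (A3,B2) → 12 (A6,B4) → 8 (A11,B5) → 5 (A12,B8).
So the longest common subsequence has length 5.

5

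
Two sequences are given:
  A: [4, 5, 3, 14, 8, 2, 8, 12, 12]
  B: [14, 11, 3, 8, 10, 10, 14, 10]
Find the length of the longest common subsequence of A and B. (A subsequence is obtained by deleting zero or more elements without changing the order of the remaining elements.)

2

A longest common subsequence is 3, 14 (length 2); the LCS DP confirms no longer common subsequence exists.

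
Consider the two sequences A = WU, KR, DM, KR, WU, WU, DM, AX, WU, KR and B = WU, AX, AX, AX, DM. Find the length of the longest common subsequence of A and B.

Backtracking the LCS table gives one alignment: WU (A1,B1) → DM (A7,B5).
So the longest common subsequence has length 2.

2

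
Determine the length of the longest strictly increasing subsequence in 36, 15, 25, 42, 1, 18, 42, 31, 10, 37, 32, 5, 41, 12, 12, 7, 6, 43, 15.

6

Scanning left to right, the best length ending at each element is: 36→1, 15→1, 25→2, 42→3, 1→1, 18→2, 42→3, 31→3, 10→2, 37→4, 32→4, 5→2, 41→5, 12→3, 12→3, 7→3, 6→3, 43→6, 15→4.
So the longest increasing subsequence has length 6, e.g. 15, 25, 31, 37, 41, 43.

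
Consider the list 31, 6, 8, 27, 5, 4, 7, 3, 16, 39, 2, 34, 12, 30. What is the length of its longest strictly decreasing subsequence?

Let dp[i] be the longest decreasing subsequence ending at position i. Then dp = [1, 2, 2, 2, 3, 4, 3, 5, 3, 1, 6, 2, 4, 3].
The maximum is 6; one witness is 31, 6, 5, 4, 3, 2 at positions 1,2,5,6,8,11.

6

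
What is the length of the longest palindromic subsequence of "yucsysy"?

5

One longest palindromic subsequence is ysysy (positions 1,4,5,6,7); it reads the same forward and backward, and the interval DP gives dp[1][7] = 5.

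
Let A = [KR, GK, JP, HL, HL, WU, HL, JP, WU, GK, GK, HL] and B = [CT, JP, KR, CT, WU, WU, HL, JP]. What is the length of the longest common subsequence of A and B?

4

A longest common subsequence is KR, WU, HL, JP (length 4); the LCS DP confirms no longer common subsequence exists.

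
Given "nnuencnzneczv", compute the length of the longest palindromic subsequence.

5

One longest palindromic subsequence is cnznc (positions 6,7,8,9,11); it reads the same forward and backward, and the interval DP gives dp[1][13] = 5.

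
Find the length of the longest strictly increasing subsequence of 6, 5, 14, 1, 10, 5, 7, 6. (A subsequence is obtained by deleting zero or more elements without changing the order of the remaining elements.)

Let dp[i] be the longest increasing subsequence ending at position i. Then dp = [1, 1, 2, 1, 2, 2, 3, 3].
The maximum is 3; one witness is 1, 5, 7 at positions 4,6,7.

3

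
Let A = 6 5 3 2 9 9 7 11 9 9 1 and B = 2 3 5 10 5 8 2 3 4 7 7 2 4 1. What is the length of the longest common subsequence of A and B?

4

Backtracking the LCS table gives one alignment: 5 (A2,B5) → 3 (A3,B8) → 2 (A4,B12) → 1 (A11,B14).
So the longest common subsequence has length 4.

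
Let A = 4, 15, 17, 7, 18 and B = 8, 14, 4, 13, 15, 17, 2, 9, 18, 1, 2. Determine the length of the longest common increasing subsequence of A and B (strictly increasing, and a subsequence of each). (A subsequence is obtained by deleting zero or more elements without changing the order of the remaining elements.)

For each value that appears in both, track the longest common increasing run ending there.
The best achievable length is 4; one witness is 4, 15, 17, 18 (A-positions 1,2,3,5, B-positions 3,5,6,9).

4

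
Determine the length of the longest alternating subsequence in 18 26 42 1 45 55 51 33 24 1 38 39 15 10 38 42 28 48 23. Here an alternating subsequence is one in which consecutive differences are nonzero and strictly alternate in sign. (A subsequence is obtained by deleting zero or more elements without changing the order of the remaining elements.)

A longest alternating subsequence is 18, 26, 1, 45, 33, 38, 15, 38, 28, 48, 23 (positions 1,2,4,5,8,11,13,15,17,18,19); its 10 consecutive differences strictly alternate in sign, and length 11 is optimal.

11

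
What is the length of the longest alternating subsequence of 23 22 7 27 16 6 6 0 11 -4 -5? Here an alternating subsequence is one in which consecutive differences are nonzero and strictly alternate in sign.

6

Track the best alternating length ending on an up-step vs a down-step at each position: up/down = 1/1, 1/2, 1/2, 3/1, 3/4, 1/4, 1/4, 1/4, 5/4, 1/6, 1/6.
The maximum over both is 6; one such subsequence is 23, 22, 27, 6, 11, -4.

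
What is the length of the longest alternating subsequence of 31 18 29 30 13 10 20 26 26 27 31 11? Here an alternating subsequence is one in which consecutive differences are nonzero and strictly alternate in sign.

A longest alternating subsequence is 31, 18, 29, 13, 20, 11 (positions 1,2,3,5,7,12); its 5 consecutive differences strictly alternate in sign, and length 6 is optimal.

6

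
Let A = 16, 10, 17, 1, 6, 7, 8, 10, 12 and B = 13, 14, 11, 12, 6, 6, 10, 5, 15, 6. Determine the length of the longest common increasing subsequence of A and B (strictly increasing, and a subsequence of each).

2

A longest common strictly increasing subsequence is 6, 10 (length 2); it appears in order in both A and B, and no longer such subsequence exists.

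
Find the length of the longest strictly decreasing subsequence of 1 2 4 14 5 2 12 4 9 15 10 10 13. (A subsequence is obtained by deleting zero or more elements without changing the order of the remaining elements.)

3

Let dp[i] be the longest decreasing subsequence ending at position i. Then dp = [1, 1, 1, 1, 2, 3, 2, 3, 3, 1, 3, 3, 2].
The maximum is 3; one witness is 14, 5, 2 at positions 4,5,6.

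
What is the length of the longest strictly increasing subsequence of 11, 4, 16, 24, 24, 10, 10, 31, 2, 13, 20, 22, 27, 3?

6

Scanning left to right, the best length ending at each element is: 11→1, 4→1, 16→2, 24→3, 24→3, 10→2, 10→2, 31→4, 2→1, 13→3, 20→4, 22→5, 27→6, 3→2.
So the longest increasing subsequence has length 6, e.g. 4, 10, 13, 20, 22, 27.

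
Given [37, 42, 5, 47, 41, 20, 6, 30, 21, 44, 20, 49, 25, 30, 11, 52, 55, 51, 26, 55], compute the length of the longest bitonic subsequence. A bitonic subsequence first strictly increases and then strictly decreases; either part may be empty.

One longest bitonic subsequence is 5, 20, 30, 44, 49, 52, 55, 51, 26 (positions 3,6,8,10,12,16,17,18,19): it rises to 55 then falls. Length 9 is optimal.

9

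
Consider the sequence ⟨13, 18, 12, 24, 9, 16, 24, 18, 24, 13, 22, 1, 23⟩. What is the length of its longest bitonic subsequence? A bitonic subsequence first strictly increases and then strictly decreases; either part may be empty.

Let inc[i] be the LIS ending at i and dec[i] the longest strictly decreasing subsequence starting at i. inc = [1, 2, 1, 3, 1, 2, 3, 3, 4, 2, 4, 1, 5], dec = [4, 4, 3, 4, 2, 3, 4, 3, 3, 2, 2, 1, 1].
max_i inc[i]+dec[i]−1 = 6, with one witness 13, 18, 24, 18, 13, 1.

6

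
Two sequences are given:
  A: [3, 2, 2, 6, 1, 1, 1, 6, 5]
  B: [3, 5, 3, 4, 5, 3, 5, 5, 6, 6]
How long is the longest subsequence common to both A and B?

3

A longest common subsequence is 3, 6, 6 (length 3); the LCS DP confirms no longer common subsequence exists.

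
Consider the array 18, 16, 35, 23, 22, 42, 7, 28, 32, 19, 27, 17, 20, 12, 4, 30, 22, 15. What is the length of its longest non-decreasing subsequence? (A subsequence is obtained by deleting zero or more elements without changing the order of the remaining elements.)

One longest non-decreasing subsequence is 18, 23, 28, 32 (positions 1,4,8,9), of length 4; no longer one exists.

4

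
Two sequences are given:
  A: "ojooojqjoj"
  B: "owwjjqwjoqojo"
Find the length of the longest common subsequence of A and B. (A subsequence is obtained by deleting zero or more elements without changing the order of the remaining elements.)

Backtracking the LCS table gives one alignment: o (A1,B1) → j (A2,B4) → j (A6,B5) → q (A7,B6) → j (A8,B8) → o (A9,B11) → j (A10,B12).
So the longest common subsequence has length 7.

7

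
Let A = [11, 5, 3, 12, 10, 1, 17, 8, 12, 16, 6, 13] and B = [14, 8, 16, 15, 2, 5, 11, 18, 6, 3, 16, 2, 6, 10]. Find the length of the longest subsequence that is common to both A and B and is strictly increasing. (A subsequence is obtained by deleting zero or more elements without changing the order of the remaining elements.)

A longest common strictly increasing subsequence is 8, 16 (length 2); it appears in order in both A and B, and no longer such subsequence exists.

2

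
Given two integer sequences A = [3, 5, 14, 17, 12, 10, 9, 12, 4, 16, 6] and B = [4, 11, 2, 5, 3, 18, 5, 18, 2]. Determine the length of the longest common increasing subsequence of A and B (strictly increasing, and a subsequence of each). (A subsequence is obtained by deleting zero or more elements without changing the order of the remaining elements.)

A longest common strictly increasing subsequence is 3, 5 (length 2); it appears in order in both A and B, and no longer such subsequence exists.

2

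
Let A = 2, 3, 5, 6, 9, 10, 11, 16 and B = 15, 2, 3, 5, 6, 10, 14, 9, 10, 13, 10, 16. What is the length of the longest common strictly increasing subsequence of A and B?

7

A longest common strictly increasing subsequence is 2, 3, 5, 6, 9, 10, 16 (length 7); it appears in order in both A and B, and no longer such subsequence exists.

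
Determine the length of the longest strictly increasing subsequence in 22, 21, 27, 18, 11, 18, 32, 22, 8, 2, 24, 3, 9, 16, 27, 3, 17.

One longest increasing subsequence is 11, 18, 22, 24, 27 (positions 5,6,8,11,15), of length 5; no longer one exists.

5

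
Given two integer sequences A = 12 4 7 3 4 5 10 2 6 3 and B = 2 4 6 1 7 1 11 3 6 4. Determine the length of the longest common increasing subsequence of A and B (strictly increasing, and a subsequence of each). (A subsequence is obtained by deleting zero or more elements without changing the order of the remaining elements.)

A longest common strictly increasing subsequence is 2, 6 (length 2); it appears in order in both A and B, and no longer such subsequence exists.

2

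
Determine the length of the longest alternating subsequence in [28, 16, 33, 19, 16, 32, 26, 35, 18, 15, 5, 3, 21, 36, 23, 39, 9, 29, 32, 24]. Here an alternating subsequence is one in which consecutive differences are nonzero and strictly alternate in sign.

14

Track the best alternating length ending on an up-step vs a down-step at each position: up/down = 1/1, 1/2, 3/1, 3/4, 1/4, 5/4, 5/6, 7/1, 5/8, 1/8, 1/8, 1/8, 9/8, 9/1, 9/10, 11/1, 9/12, 13/12, 13/12, 13/14.
The maximum over both is 14; one such subsequence is 28, 16, 33, 19, 32, 26, 35, 18, 36, 23, 39, 9, 29, 24.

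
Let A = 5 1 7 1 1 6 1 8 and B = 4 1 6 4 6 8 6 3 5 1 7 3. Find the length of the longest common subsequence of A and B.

Backtracking the LCS table gives one alignment: 5 (A1,B9) → 1 (A2,B10) → 7 (A3,B11).
So the longest common subsequence has length 3.

3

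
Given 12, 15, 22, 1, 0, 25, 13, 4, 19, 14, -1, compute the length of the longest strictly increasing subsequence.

4

Let dp[i] be the longest increasing subsequence ending at position i. Then dp = [1, 2, 3, 1, 1, 4, 2, 2, 3, 3, 1].
The maximum is 4; one witness is 12, 15, 22, 25 at positions 1,2,3,6.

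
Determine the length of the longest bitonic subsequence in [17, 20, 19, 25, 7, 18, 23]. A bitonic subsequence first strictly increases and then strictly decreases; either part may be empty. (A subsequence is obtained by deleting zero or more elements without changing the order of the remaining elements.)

One longest bitonic subsequence is 17, 20, 19, 18 (positions 1,2,3,6): it rises to 20 then falls. Length 4 is optimal.

4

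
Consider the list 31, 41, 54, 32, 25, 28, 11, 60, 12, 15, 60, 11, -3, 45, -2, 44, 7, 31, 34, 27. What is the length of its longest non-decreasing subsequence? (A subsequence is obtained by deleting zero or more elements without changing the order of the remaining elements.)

Let dp[i] be the longest non-decreasing subsequence ending at position i. Then dp = [1, 2, 3, 2, 1, 2, 1, 4, 2, 3, 5, 2, 1, 4, 2, 4, 3, 4, 5, 4].
The maximum is 5; one witness is 31, 41, 54, 60, 60 at positions 1,2,3,8,11.

5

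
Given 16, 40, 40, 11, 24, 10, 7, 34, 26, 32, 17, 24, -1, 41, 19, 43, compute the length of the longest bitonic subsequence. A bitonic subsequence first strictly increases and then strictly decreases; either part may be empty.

One longest bitonic subsequence is 16, 40, 34, 32, 24, 19 (positions 1,2,8,10,12,15): it rises to 40 then falls. Length 6 is optimal.

6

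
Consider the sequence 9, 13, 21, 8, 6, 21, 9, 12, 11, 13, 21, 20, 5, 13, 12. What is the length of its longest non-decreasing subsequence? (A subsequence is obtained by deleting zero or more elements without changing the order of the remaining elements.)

Let dp[i] be the longest non-decreasing subsequence ending at position i. Then dp = [1, 2, 3, 1, 1, 4, 2, 3, 3, 4, 5, 5, 1, 5, 4].
The maximum is 5; one witness is 9, 13, 21, 21, 21 at positions 1,2,3,6,11.

5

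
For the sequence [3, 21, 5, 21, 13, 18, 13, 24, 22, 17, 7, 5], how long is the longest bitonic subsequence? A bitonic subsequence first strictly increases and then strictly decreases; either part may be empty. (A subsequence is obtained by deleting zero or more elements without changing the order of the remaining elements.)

9

One longest bitonic subsequence is 3, 5, 13, 18, 24, 22, 17, 7, 5 (positions 1,3,5,6,8,9,10,11,12): it rises to 24 then falls. Length 9 is optimal.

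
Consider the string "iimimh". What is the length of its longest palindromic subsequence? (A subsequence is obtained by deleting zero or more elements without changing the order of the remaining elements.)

3

One longest palindromic subsequence is mim (positions 3,4,5); it reads the same forward and backward, and the interval DP gives dp[1][6] = 3.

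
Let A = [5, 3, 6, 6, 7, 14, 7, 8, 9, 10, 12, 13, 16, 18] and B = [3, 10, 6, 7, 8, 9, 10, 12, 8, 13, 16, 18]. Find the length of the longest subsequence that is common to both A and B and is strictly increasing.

10

For each value that appears in both, track the longest common increasing run ending there.
The best achievable length is 10; one witness is 3, 6, 7, 8, 9, 10, 12, 13, 16, 18 (A-positions 2,3,5,8,9,10,11,12,13,14, B-positions 1,3,4,5,6,7,8,10,11,12).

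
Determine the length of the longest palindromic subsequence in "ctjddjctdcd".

One longest palindromic subsequence is ctjddjtc (positions 1,2,3,4,5,6,8,10); it reads the same forward and backward, and the interval DP gives dp[1][11] = 8.

8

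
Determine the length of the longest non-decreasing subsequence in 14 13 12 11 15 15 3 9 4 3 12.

Scanning left to right, the best length ending at each element is: 14→1, 13→1, 12→1, 11→1, 15→2, 15→3, 3→1, 9→2, 4→2, 3→2, 12→3.
So the longest non-decreasing subsequence has length 3, e.g. 14, 15, 15.

3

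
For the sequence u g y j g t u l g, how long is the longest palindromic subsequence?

Using dp[i][j] = 2 + dp[i+1][j−1] if the ends match, else max(dp[i+1][j], dp[i][j−1]):
dp[1][9] = 5. A witness is ugjgu at positions 1,2,4,5,7.

5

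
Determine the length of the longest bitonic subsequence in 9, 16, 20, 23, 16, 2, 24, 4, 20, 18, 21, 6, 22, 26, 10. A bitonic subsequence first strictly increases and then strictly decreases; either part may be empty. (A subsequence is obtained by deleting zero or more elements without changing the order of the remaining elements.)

One longest bitonic subsequence is 9, 16, 20, 23, 24, 20, 18, 10 (positions 1,2,3,4,7,9,10,15): it rises to 24 then falls. Length 8 is optimal.

8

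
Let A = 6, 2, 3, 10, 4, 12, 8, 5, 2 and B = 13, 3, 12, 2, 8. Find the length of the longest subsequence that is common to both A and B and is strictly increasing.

For each value that appears in both, track the longest common increasing run ending there.
The best achievable length is 2; one witness is 3, 12 (A-positions 3,6, B-positions 2,3).

2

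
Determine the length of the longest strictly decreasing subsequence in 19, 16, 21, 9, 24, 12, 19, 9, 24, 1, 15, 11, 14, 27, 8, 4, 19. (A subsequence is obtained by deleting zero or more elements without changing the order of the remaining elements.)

6

Let dp[i] be the longest decreasing subsequence ending at position i. Then dp = [1, 2, 1, 3, 1, 3, 2, 4, 1, 5, 3, 4, 4, 1, 5, 6, 2].
The maximum is 6; one witness is 19, 16, 12, 9, 8, 4 at positions 1,2,6,8,15,16.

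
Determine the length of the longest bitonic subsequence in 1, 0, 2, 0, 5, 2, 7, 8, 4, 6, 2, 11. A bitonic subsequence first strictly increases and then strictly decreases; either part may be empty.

Let inc[i] be the LIS ending at i and dec[i] the longest strictly decreasing subsequence starting at i. inc = [1, 1, 2, 1, 3, 2, 4, 5, 3, 4, 2, 6], dec = [2, 1, 2, 1, 3, 1, 3, 3, 2, 2, 1, 1].
max_i inc[i]+dec[i]−1 = 7, with one witness 1, 2, 5, 7, 8, 6, 2.

7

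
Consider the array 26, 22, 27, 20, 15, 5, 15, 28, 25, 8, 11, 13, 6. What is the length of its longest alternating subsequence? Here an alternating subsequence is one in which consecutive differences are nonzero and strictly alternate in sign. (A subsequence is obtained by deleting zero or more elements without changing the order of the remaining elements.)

A longest alternating subsequence is 26, 22, 27, 5, 15, 8, 11, 6 (positions 1,2,3,6,7,10,11,13); its 7 consecutive differences strictly alternate in sign, and length 8 is optimal.

8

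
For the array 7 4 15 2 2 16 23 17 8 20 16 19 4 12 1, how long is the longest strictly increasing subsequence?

5

One longest increasing subsequence is 7, 15, 16, 17, 20 (positions 1,3,6,8,10), of length 5; no longer one exists.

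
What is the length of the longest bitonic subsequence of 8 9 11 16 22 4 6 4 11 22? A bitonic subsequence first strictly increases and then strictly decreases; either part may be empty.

Let inc[i] be the LIS ending at i and dec[i] the longest strictly decreasing subsequence starting at i. inc = [1, 2, 3, 4, 5, 1, 2, 1, 3, 5], dec = [3, 3, 3, 3, 3, 1, 2, 1, 1, 1].
max_i inc[i]+dec[i]−1 = 7, with one witness 8, 9, 11, 16, 22, 6, 4.

7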